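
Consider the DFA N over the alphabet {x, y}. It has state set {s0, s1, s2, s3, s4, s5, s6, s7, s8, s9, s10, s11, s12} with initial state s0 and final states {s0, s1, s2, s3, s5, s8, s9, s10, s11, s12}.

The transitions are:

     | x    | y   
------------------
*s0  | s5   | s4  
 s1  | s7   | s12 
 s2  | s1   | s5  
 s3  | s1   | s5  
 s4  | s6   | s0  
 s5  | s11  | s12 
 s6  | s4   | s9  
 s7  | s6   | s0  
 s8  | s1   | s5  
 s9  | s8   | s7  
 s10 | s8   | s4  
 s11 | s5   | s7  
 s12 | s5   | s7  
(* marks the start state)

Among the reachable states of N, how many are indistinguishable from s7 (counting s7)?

States {s2,s3,s10} cannot be reached from the start state, so discard them.
Start with accepting vs non-accepting: {s0,s1,s5,s8,s9,s11,s12} | {s4,s6,s7}.
On input x, block {s0,s1,s5,s8,s9,s11,s12} splits into {s0,s5,s8,s9,s11,s12} and {s1}.
On input x, block {s0,s5,s8,s9,s11,s12} splits into {s0,s5,s9,s11,s12} and {s8}.
On input x, block {s0,s5,s9,s11,s12} splits into {s0,s5,s11,s12} and {s9}.
Split {s0,s5,s11,s12} by δ(·,y) → {s0,s11,s12} and {s5}.
Split {s4,s6,s7} by δ(·,y) → {s4,s7} and {s6}.
No further refinement is possible. Final partition (7 blocks): {s0,s11,s12} | {s4,s7} | {s1} | {s8} | {s9} | {s5} | {s6}.
The equivalence class containing s7 is {s4,s7}, of size 2.

2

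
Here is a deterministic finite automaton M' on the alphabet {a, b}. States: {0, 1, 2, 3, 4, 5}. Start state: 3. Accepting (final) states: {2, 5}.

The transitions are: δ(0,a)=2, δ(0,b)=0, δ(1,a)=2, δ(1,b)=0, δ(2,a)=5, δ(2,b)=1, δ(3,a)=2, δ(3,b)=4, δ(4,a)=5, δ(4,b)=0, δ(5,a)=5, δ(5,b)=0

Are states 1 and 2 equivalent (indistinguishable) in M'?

No

All states are reachable from the start state.
Start with accepting vs non-accepting: {2,5} | {0,1,3,4}.
The partition is now stable with 2 blocks: {2,5} | {0,1,3,4}.
1 and 2 end up in different blocks, so they are distinguishable. For instance, the string 'ε' is accepted from only 2.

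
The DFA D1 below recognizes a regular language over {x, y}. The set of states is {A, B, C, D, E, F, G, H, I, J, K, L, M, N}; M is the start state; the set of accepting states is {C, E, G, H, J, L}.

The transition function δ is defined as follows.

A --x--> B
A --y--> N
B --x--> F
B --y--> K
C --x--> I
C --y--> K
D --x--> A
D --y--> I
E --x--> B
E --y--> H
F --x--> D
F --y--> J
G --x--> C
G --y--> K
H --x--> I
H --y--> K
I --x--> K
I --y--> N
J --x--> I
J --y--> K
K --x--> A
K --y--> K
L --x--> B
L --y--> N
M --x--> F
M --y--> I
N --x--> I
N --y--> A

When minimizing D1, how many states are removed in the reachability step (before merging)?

BFS from M reaches {A, B, D, F, I, J, K, M, N}; the 5 state(s) C, E, G, H, L are never visited.

5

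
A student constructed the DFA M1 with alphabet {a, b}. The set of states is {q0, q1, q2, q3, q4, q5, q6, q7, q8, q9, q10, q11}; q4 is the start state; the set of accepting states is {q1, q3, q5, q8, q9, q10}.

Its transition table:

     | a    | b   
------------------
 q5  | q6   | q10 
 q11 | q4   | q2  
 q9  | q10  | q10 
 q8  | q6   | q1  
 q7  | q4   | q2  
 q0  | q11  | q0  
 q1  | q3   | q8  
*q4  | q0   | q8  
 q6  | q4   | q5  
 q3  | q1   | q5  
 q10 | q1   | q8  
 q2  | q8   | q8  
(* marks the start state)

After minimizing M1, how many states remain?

States {q7,q9} cannot be reached from the start state, so discard them.
Start with accepting vs non-accepting: {q1,q3,q5,q8,q10} | {q0,q2,q4,q6,q11}.
Refine {q1,q3,q5,q8,q10} on symbol a: members go to different blocks, giving {q1,q3,q10} and {q5,q8}.
Refine {q0,q2,q4,q6,q11} on symbol a: members go to different blocks, giving {q0,q4,q6,q11} and {q2}.
Split {q0,q4,q6,q11} by δ(·,b) → {q4,q6} and {q0} and {q11}.
On input a, block {q4,q6} splits into {q4} and {q6}.
No further refinement is possible. Final partition (7 blocks): {q1,q3,q10} | {q4} | {q5,q8} | {q2} | {q0} | {q11} | {q6}.

7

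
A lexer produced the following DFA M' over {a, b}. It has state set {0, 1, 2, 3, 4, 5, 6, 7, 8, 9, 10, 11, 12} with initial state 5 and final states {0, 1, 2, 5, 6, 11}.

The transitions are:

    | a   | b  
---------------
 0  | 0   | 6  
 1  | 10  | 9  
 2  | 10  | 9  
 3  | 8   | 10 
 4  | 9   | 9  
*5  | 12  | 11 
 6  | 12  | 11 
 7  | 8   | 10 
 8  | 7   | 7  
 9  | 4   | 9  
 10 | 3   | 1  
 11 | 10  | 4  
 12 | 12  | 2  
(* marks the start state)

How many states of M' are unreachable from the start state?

2

Starting at 5 and following transitions, the reachable set is {1, 2, 3, 4, 5, 7, 8, 9, 10, 11, 12}. That leaves 0, 6 unreachable — 2 in total.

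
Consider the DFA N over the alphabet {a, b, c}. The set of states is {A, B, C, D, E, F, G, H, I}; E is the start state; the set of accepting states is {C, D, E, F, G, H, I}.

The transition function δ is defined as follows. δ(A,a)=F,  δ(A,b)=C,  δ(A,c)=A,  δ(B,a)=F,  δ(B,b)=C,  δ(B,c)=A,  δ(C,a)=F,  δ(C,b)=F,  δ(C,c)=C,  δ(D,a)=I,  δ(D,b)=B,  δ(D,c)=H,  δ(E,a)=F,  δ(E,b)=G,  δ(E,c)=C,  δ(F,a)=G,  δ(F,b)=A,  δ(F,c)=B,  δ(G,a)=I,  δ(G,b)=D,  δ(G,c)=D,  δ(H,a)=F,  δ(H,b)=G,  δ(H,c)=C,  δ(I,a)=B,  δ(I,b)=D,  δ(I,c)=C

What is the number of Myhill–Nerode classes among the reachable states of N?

Every state is reachable, so we keep all 9.
Start with accepting vs non-accepting: {C,D,E,F,G,H,I} | {A,B}.
Refine {C,D,E,F,G,H,I} on symbol a: members go to different blocks, giving {C,D,E,F,G,H} and {I}.
Refine {C,D,E,F,G,H} on symbol a: members go to different blocks, giving {C,E,F,H} and {D,G}.
Refine {C,E,F,H} on symbol a: members go to different blocks, giving {C,E,H} and {F}.
On input b, block {C,E,H} splits into {E,H} and {C}.
Split {D,G} by δ(·,b) → {D} and {G}.
No further refinement is possible. Final partition (7 blocks): {E,H} | {A,B} | {I} | {D} | {F} | {C} | {G}.

7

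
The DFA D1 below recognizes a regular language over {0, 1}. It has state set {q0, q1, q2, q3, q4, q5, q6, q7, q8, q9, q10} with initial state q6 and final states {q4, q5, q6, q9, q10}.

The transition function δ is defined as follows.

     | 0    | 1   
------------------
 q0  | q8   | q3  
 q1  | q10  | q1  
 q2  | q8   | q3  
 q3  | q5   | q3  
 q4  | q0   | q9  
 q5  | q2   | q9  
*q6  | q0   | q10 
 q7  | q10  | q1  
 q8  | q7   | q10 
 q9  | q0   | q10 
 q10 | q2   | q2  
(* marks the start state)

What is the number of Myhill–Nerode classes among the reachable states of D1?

Reachable states from the start: {q0,q1,q2,q3,q5,q6,q7,q8,q9,q10}. Unreachable: {q4} — drop them.
P0 = {q5,q6,q9,q10} | {q0,q1,q2,q3,q7,q8}.
Split {q5,q6,q9,q10} by δ(·,1) → {q5,q6,q9} and {q10}.
Split {q5,q6,q9} by δ(·,1) → {q6,q9} and {q5}.
Refine {q0,q1,q2,q3,q7,q8} on symbol 0: members go to different blocks, giving {q0,q2,q8} and {q1,q7} and {q3}.
On input 0, block {q0,q2,q8} splits into {q0,q2} and {q8}.
Stable partition: {q6,q9} | {q0,q2} | {q10} | {q5} | {q1,q7} | {q3} | {q8} — 7 equivalence classes.

7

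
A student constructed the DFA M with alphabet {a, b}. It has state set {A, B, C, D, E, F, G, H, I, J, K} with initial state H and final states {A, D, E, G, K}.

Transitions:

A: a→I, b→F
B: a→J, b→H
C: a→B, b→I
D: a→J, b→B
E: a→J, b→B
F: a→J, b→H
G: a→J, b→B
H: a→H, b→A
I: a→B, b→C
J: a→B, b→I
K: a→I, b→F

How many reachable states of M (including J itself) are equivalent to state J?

3

States {D,E,G,K} cannot be reached from the start state, so discard them.
Start with accepting vs non-accepting: {A} | {B,C,F,H,I,J}.
Split {B,C,F,H,I,J} by δ(·,b) → {B,C,F,I,J} and {H}.
On input b, block {B,C,F,I,J} splits into {C,I,J} and {B,F}.
Stable partition: {A} | {C,I,J} | {H} | {B,F} — 4 equivalence classes.
State J belongs to the block {C,I,J}, which has 3 states.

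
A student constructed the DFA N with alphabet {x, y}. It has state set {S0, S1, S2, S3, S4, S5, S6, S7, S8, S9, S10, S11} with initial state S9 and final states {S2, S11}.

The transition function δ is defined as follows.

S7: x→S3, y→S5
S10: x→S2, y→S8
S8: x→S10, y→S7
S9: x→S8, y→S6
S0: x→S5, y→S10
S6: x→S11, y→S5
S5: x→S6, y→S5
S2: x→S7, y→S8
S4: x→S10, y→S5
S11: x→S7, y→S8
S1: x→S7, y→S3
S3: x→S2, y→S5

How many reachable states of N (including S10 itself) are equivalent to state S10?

Reachable states from the start: {S2,S3,S5,S6,S7,S8,S9,S10,S11}. Unreachable: {S0,S1,S4} — drop them.
Initial partition by acceptance: {S2,S11} | {S3,S5,S6,S7,S8,S9,S10}.
Refine {S3,S5,S6,S7,S8,S9,S10} on symbol x: members go to different blocks, giving {S5,S7,S8,S9} and {S3,S6,S10}.
On input x, block {S5,S7,S8,S9} splits into {S5,S7,S8} and {S9}.
Stable partition: {S2,S11} | {S5,S7,S8} | {S3,S6,S10} | {S9} — 4 equivalence classes.
The equivalence class containing S10 is {S3,S6,S10}, of size 3.

3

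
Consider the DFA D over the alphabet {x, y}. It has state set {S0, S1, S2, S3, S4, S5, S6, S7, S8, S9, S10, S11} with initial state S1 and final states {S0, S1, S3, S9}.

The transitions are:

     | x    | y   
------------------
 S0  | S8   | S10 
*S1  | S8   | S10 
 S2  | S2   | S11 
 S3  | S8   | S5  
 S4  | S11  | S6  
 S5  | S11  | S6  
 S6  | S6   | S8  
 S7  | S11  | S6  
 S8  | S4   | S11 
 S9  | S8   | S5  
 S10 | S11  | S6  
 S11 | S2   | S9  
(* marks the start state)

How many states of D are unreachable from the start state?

3

No path from S1 leads to S0, S3, S7; the other 9 states are all reachable.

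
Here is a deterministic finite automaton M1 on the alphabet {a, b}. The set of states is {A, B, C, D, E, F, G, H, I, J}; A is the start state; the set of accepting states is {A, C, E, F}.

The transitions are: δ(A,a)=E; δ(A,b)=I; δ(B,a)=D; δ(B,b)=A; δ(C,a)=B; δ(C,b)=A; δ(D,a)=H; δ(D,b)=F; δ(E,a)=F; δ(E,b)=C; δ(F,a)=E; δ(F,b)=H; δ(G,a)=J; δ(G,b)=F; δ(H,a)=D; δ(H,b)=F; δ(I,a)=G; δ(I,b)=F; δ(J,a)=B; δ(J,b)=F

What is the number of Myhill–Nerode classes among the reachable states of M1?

P0 = {A,C,E,F} | {B,D,G,H,I,J}.
Refine {A,C,E,F} on symbol a: members go to different blocks, giving {A,E,F} and {C}.
Refine {A,E,F} on symbol b: members go to different blocks, giving {A,F} and {E}.
Stable partition: {A,F} | {B,D,G,H,I,J} | {C} | {E} — 4 equivalence classes.

4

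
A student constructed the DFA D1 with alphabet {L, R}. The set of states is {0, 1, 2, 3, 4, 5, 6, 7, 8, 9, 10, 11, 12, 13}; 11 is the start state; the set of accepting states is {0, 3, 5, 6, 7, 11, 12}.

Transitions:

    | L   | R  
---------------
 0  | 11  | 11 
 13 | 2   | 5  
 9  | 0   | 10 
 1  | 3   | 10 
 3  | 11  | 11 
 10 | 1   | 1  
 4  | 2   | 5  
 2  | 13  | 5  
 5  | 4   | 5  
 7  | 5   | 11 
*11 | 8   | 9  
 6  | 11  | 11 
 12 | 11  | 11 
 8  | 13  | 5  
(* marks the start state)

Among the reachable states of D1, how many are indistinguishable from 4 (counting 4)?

4

First remove the unreachable states {6,7,12}; 11 states remain.
Start with accepting vs non-accepting: {0,3,5,11} | {1,2,4,8,9,10,13}.
Refine {0,3,5,11} on symbol L: members go to different blocks, giving {0,3} and {5,11}.
Split {1,2,4,8,9,10,13} by δ(·,L) → {2,4,8,10,13} and {1,9}.
On input L, block {2,4,8,10,13} splits into {2,4,8,13} and {10}.
On input R, block {5,11} splits into {5} and {11}.
The partition is now stable with 6 blocks: {0,3} | {2,4,8,13} | {5} | {1,9} | {10} | {11}.
State 4 belongs to the block {2,4,8,13}, which has 4 states.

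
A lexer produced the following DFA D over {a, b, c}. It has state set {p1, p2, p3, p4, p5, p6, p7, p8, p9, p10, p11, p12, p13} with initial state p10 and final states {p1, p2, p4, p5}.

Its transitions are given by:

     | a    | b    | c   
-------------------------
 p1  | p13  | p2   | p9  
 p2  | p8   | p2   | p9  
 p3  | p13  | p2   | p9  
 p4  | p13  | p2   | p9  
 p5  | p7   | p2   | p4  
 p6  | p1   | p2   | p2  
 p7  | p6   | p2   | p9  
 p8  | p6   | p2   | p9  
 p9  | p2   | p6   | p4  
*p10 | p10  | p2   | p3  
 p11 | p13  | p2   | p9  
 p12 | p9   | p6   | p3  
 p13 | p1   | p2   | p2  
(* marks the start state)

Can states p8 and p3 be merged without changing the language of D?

Reachable states from the start: {p1,p2,p3,p4,p6,p8,p9,p10,p13}. Unreachable: {p5,p7,p11,p12} — drop them.
Initial partition by acceptance: {p1,p2,p4} | {p3,p6,p8,p9,p10,p13}.
On input a, block {p3,p6,p8,p9,p10,p13} splits into {p3,p8,p10} and {p6,p9,p13}.
Split {p1,p2,p4} by δ(·,a) → {p1,p4} and {p2}.
Refine {p3,p8,p10} on symbol a: members go to different blocks, giving {p3,p8} and {p10}.
Refine {p6,p9,p13} on symbol a: members go to different blocks, giving {p6,p13} and {p9}.
No further refinement is possible. Final partition (6 blocks): {p1,p4} | {p3,p8} | {p6,p13} | {p2} | {p10} | {p9}.
p8 and p3 lie in the same block of the stable partition, so they are equivalent — no string distinguishes them.

Yes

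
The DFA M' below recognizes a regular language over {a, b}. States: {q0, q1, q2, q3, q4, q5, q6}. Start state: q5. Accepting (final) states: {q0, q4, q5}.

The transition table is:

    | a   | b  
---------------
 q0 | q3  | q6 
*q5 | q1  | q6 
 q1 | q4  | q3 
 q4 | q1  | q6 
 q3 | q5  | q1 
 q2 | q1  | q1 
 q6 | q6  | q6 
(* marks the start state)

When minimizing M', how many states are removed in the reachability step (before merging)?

2

No path from q5 leads to q0, q2; the other 5 states are all reachable.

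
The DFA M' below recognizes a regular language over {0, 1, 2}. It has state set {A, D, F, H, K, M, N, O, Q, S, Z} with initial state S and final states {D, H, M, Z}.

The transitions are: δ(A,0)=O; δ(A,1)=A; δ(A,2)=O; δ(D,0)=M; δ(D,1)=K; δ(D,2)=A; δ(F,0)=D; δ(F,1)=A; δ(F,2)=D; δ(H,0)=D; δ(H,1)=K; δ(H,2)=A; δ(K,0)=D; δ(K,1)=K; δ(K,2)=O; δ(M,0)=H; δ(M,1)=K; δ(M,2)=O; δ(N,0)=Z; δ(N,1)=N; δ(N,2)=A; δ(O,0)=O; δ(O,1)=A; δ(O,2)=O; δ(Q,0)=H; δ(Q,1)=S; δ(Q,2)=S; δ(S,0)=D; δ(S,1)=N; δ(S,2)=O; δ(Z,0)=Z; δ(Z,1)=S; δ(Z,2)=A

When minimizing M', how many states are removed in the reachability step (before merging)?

2

Starting at S and following transitions, the reachable set is {A, D, H, K, M, N, O, S, Z}. That leaves F, Q unreachable — 2 in total.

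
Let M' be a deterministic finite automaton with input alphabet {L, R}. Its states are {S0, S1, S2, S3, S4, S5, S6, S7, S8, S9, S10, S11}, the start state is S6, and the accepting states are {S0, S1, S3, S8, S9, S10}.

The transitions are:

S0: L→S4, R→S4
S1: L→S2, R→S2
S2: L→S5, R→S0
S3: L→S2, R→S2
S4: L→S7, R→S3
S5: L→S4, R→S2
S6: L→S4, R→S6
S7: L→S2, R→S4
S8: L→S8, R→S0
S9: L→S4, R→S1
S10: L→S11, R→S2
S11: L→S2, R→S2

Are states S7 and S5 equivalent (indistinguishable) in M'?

Yes

Reachable states from the start: {S0,S2,S3,S4,S5,S6,S7}. Unreachable: {S1,S8,S9,S10,S11} — drop them.
Start with accepting vs non-accepting: {S0,S3} | {S2,S4,S5,S6,S7}.
Refine {S2,S4,S5,S6,S7} on symbol R: members go to different blocks, giving {S5,S6,S7} and {S2,S4}.
On input R, block {S5,S6,S7} splits into {S5,S7} and {S6}.
No further refinement is possible. Final partition (4 blocks): {S0,S3} | {S5,S7} | {S2,S4} | {S6}.
S7 and S5 lie in the same block of the stable partition, so they are equivalent — no string distinguishes them.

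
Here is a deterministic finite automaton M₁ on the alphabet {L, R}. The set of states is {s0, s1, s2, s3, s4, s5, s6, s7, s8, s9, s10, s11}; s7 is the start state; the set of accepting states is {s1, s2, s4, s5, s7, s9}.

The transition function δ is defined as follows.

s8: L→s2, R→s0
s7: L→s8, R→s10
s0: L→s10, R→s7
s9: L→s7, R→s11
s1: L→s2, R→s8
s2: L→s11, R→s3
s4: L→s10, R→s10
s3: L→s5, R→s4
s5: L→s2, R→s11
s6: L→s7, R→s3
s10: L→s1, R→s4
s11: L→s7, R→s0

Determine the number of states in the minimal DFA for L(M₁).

First remove the unreachable states {s6,s9}; 10 states remain.
P0 = {s1,s2,s4,s5,s7} | {s0,s3,s8,s10,s11}.
Refine {s1,s2,s4,s5,s7} on symbol L: members go to different blocks, giving {s2,s4,s7} and {s1,s5}.
On input L, block {s0,s3,s8,s10,s11} splits into {s3,s10} and {s8,s11} and {s0}.
Split {s2,s4,s7} by δ(·,L) → {s2,s7} and {s4}.
The partition is now stable with 6 blocks: {s2,s7} | {s3,s10} | {s1,s5} | {s8,s11} | {s0} | {s4}.

6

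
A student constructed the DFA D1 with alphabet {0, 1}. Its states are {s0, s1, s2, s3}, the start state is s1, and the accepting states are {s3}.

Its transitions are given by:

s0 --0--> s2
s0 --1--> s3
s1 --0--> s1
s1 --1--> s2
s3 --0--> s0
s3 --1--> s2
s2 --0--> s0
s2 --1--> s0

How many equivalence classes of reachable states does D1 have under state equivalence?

Every state is reachable, so we keep all 4.
Initial partition by acceptance: {s3} | {s0,s1,s2}.
On input 1, block {s0,s1,s2} splits into {s1,s2} and {s0}.
On input 0, block {s1,s2} splits into {s1} and {s2}.
No further refinement is possible. Final partition (4 blocks): {s3} | {s1} | {s0} | {s2}.

4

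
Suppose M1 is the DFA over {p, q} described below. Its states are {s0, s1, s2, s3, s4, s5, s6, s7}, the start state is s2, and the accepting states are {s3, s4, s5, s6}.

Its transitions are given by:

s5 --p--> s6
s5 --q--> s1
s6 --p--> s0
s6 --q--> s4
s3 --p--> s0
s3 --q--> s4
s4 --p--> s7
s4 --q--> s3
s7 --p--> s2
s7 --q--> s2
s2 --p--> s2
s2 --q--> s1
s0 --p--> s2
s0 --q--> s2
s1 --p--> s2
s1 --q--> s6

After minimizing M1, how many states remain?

4

States {s5} cannot be reached from the start state, so discard them.
P0 = {s3,s4,s6} | {s0,s1,s2,s7}.
Refine {s0,s1,s2,s7} on symbol q: members go to different blocks, giving {s0,s2,s7} and {s1}.
Refine {s0,s2,s7} on symbol q: members go to different blocks, giving {s0,s7} and {s2}.
Stable partition: {s3,s4,s6} | {s0,s7} | {s1} | {s2} — 4 equivalence classes.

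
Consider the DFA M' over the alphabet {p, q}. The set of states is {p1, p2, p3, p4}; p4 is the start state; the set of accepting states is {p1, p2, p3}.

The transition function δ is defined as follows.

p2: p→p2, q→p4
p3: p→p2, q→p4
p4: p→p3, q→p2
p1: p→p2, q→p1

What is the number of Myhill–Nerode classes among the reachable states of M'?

2

States {p1} cannot be reached from the start state, so discard them.
P0 = {p2,p3} | {p4}.
The partition is now stable with 2 blocks: {p2,p3} | {p4}.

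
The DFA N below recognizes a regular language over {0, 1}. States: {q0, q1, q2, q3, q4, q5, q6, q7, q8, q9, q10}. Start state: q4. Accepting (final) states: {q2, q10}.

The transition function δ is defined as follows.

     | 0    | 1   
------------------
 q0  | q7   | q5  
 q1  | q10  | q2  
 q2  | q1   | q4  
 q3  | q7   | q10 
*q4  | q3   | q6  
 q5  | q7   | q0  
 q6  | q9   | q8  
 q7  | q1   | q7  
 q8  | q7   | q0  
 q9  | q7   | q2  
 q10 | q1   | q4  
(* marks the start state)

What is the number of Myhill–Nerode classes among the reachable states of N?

Initial partition by acceptance: {q2,q10} | {q0,q1,q3,q4,q5,q6,q7,q8,q9}.
Refine {q0,q1,q3,q4,q5,q6,q7,q8,q9} on symbol 0: members go to different blocks, giving {q0,q3,q4,q5,q6,q7,q8,q9} and {q1}.
Refine {q0,q3,q4,q5,q6,q7,q8,q9} on symbol 0: members go to different blocks, giving {q0,q3,q4,q5,q6,q8,q9} and {q7}.
Refine {q0,q3,q4,q5,q6,q8,q9} on symbol 0: members go to different blocks, giving {q0,q3,q5,q8,q9} and {q4,q6}.
On input 1, block {q0,q3,q5,q8,q9} splits into {q0,q5,q8} and {q3,q9}.
On input 1, block {q4,q6} splits into {q4} and {q6}.
The partition is now stable with 7 blocks: {q2,q10} | {q0,q5,q8} | {q1} | {q7} | {q4} | {q3,q9} | {q6}.

7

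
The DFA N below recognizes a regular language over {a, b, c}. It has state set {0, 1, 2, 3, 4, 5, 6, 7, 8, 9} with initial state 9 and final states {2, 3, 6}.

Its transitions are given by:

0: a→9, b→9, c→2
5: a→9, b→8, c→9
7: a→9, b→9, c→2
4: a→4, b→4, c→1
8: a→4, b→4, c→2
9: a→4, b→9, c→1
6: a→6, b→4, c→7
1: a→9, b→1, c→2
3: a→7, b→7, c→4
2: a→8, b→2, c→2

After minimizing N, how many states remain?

First remove the unreachable states {0,3,5,6,7}; 5 states remain.
Start with accepting vs non-accepting: {2} | {1,4,8,9}.
Split {1,4,8,9} by δ(·,c) → {1,8} and {4,9}.
Split {1,8} by δ(·,b) → {1} and {8}.
Stable partition: {2} | {1} | {4,9} | {8} — 4 equivalence classes.

4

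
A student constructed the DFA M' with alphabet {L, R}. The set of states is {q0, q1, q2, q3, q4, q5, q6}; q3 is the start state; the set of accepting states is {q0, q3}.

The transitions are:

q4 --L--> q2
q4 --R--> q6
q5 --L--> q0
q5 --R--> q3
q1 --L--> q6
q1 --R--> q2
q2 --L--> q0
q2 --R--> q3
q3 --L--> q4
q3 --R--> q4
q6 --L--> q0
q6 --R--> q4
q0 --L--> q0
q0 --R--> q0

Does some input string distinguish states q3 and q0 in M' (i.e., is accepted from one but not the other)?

Yes

States {q1,q5} cannot be reached from the start state, so discard them.
Initial partition by acceptance: {q0,q3} | {q2,q4,q6}.
On input L, block {q0,q3} splits into {q0} and {q3}.
On input L, block {q2,q4,q6} splits into {q2,q6} and {q4}.
On input R, block {q2,q6} splits into {q2} and {q6}.
The partition is now stable with 5 blocks: {q0} | {q2} | {q3} | {q4} | {q6}.
q3 and q0 end up in different blocks, so they are distinguishable. For instance, the string 'L' is accepted from only q0.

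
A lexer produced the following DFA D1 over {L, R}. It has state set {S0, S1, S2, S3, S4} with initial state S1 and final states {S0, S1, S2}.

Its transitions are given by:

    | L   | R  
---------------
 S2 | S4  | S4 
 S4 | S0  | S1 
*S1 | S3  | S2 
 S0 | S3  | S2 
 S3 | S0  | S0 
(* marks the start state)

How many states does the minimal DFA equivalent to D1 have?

3

Every state is reachable, so we keep all 5.
Initial partition by acceptance: {S0,S1,S2} | {S3,S4}.
Refine {S0,S1,S2} on symbol R: members go to different blocks, giving {S0,S1} and {S2}.
No further refinement is possible. Final partition (3 blocks): {S0,S1} | {S3,S4} | {S2}.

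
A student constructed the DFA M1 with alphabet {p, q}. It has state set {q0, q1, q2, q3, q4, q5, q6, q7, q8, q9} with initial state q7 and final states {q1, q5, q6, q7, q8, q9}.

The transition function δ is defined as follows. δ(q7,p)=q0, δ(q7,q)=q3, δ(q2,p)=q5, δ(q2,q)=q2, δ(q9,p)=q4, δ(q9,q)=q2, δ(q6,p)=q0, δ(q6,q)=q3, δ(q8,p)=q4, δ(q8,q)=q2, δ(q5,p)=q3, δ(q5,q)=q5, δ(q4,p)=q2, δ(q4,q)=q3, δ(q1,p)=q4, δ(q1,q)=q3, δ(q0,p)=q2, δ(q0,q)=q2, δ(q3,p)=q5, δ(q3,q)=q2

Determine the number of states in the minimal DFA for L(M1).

4

States {q1,q4,q6,q8,q9} cannot be reached from the start state, so discard them.
Start with accepting vs non-accepting: {q5,q7} | {q0,q2,q3}.
On input q, block {q5,q7} splits into {q5} and {q7}.
On input p, block {q0,q2,q3} splits into {q2,q3} and {q0}.
The partition is now stable with 4 blocks: {q5} | {q2,q3} | {q7} | {q0}.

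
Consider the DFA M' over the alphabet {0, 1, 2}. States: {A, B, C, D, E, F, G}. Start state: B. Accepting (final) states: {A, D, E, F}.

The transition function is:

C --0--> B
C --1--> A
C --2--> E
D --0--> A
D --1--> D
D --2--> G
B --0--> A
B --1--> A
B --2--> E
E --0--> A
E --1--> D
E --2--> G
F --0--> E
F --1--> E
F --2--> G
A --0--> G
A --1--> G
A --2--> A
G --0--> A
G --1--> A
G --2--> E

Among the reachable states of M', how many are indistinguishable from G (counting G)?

2

States {C,F} cannot be reached from the start state, so discard them.
Start with accepting vs non-accepting: {A,D,E} | {B,G}.
Refine {A,D,E} on symbol 0: members go to different blocks, giving {D,E} and {A}.
No further refinement is possible. Final partition (3 blocks): {D,E} | {B,G} | {A}.
State G belongs to the block {B,G}, which has 2 states.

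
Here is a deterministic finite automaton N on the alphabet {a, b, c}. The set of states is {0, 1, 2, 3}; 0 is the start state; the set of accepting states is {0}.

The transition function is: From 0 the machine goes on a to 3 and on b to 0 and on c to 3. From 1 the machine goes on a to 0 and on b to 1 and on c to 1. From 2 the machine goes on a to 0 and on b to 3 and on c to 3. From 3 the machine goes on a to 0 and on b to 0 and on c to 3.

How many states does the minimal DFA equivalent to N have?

2

Reachable states from the start: {0,3}. Unreachable: {1,2} — drop them.
P0 = {0} | {3}.
The partition is now stable with 2 blocks: {0} | {3}.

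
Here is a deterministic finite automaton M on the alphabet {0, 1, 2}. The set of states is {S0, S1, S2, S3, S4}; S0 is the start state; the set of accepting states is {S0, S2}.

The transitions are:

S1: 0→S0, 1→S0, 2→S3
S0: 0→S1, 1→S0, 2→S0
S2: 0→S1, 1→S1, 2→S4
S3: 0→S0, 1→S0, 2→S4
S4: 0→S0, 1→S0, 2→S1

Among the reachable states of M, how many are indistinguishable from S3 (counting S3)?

3

First remove the unreachable states {S2}; 4 states remain.
Initial partition by acceptance: {S0} | {S1,S3,S4}.
Stable partition: {S0} | {S1,S3,S4} — 2 equivalence classes.
State S3 belongs to the block {S1,S3,S4}, which has 3 states.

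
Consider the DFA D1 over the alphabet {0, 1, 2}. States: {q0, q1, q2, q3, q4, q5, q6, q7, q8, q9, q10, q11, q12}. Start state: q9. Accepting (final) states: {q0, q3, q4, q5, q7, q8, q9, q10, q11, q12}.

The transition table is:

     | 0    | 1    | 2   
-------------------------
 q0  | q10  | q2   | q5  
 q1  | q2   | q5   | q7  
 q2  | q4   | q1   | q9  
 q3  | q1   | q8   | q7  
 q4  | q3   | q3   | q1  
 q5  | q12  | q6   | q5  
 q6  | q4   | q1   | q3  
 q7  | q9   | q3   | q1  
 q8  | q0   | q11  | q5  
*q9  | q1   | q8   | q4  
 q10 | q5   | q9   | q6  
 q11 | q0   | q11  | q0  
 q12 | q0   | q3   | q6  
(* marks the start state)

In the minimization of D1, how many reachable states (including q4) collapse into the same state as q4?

2

P0 = {q0,q3,q4,q5,q7,q8,q9,q10,q11,q12} | {q1,q2,q6}.
Split {q0,q3,q4,q5,q7,q8,q9,q10,q11,q12} by δ(·,0) → {q0,q4,q5,q7,q8,q10,q11,q12} and {q3,q9}.
On input 0, block {q0,q4,q5,q7,q8,q10,q11,q12} splits into {q0,q5,q8,q10,q11,q12} and {q4,q7}.
Split {q0,q5,q8,q10,q11,q12} by δ(·,1) → {q0,q5} and {q8,q11} and {q10,q12}.
On input 0, block {q1,q2,q6} splits into {q2,q6} and {q1}.
Stable partition: {q0,q5} | {q2,q6} | {q3,q9} | {q4,q7} | {q8,q11} | {q10,q12} | {q1} — 7 equivalence classes.
The equivalence class containing q4 is {q4,q7}, of size 2.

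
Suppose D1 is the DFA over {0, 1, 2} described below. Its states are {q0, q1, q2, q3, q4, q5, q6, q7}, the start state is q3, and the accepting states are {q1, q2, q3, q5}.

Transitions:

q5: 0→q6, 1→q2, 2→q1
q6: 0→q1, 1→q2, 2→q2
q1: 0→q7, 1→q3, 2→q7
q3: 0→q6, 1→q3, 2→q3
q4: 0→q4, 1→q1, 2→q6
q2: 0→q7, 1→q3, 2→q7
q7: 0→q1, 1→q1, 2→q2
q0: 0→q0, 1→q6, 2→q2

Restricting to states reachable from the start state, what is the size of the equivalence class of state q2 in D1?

First remove the unreachable states {q0,q4,q5}; 5 states remain.
Initial partition by acceptance: {q1,q2,q3} | {q6,q7}.
On input 2, block {q1,q2,q3} splits into {q1,q2} and {q3}.
Stable partition: {q1,q2} | {q6,q7} | {q3} — 3 equivalence classes.
The equivalence class containing q2 is {q1,q2}, of size 2.

2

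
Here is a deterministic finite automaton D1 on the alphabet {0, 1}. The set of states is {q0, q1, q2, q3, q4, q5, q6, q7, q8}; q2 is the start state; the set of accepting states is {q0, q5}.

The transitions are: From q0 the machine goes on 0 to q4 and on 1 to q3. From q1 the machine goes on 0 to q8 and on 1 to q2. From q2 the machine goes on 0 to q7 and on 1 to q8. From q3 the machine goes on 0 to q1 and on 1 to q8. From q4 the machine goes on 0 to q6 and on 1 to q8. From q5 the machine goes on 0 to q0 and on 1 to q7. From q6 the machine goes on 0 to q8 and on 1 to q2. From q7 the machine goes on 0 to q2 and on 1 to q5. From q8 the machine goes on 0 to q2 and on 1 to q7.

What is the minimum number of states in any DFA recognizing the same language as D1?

7

All states are reachable from the start state.
P0 = {q0,q5} | {q1,q2,q3,q4,q6,q7,q8}.
Refine {q0,q5} on symbol 0: members go to different blocks, giving {q0} and {q5}.
On input 1, block {q1,q2,q3,q4,q6,q7,q8} splits into {q1,q2,q3,q4,q6,q8} and {q7}.
Refine {q1,q2,q3,q4,q6,q8} on symbol 0: members go to different blocks, giving {q1,q3,q4,q6,q8} and {q2}.
On input 0, block {q1,q3,q4,q6,q8} splits into {q1,q3,q4,q6} and {q8}.
Split {q1,q3,q4,q6} by δ(·,0) → {q1,q6} and {q3,q4}.
No further refinement is possible. Final partition (7 blocks): {q0} | {q1,q6} | {q5} | {q7} | {q2} | {q8} | {q3,q4}.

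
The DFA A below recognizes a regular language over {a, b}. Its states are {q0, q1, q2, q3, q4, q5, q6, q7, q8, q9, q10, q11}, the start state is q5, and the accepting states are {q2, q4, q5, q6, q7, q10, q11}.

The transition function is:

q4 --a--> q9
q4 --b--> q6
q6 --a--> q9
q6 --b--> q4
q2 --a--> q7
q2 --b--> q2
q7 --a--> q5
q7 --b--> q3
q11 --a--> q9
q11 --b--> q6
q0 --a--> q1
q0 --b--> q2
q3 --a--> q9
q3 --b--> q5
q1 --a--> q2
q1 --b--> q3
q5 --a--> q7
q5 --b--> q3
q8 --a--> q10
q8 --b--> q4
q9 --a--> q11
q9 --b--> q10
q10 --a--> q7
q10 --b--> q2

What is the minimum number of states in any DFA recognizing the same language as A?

5

First remove the unreachable states {q0,q1,q8}; 9 states remain.
Start with accepting vs non-accepting: {q2,q4,q5,q6,q7,q10,q11} | {q3,q9}.
Split {q2,q4,q5,q6,q7,q10,q11} by δ(·,a) → {q2,q5,q7,q10} and {q4,q6,q11}.
Refine {q2,q5,q7,q10} on symbol b: members go to different blocks, giving {q2,q10} and {q5,q7}.
Refine {q3,q9} on symbol a: members go to different blocks, giving {q3} and {q9}.
Stable partition: {q2,q10} | {q3} | {q4,q6,q11} | {q5,q7} | {q9} — 5 equivalence classes.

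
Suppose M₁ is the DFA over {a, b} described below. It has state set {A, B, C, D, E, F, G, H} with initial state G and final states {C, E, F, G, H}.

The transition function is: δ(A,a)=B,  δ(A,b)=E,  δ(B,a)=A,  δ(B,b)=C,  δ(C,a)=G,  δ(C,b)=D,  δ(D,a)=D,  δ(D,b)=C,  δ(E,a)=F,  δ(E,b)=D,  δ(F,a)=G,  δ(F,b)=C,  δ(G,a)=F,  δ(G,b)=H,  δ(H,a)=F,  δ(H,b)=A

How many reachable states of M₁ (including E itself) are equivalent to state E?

3

Every state is reachable, so we keep all 8.
Initial partition by acceptance: {C,E,F,G,H} | {A,B,D}.
Refine {C,E,F,G,H} on symbol b: members go to different blocks, giving {C,E,H} and {F,G}.
The partition is now stable with 3 blocks: {C,E,H} | {A,B,D} | {F,G}.
The equivalence class containing E is {C,E,H}, of size 3.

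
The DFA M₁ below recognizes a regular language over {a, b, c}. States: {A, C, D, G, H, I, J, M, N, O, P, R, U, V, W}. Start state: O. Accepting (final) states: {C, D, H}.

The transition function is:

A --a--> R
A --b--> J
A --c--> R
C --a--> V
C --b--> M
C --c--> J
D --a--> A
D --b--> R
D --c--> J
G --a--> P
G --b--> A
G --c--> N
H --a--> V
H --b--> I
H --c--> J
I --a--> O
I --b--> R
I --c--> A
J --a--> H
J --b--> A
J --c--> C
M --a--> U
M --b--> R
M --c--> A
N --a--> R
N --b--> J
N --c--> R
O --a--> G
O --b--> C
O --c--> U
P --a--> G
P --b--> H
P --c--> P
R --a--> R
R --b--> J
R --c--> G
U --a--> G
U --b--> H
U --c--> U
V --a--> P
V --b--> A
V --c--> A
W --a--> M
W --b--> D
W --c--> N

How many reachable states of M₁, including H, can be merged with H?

Reachable states from the start: {A,C,G,H,I,J,M,N,O,P,R,U,V}. Unreachable: {D,W} — drop them.
Start with accepting vs non-accepting: {C,H} | {A,G,I,J,M,N,O,P,R,U,V}.
Split {A,G,I,J,M,N,O,P,R,U,V} by δ(·,a) → {A,G,I,M,N,O,P,R,U,V} and {J}.
Refine {A,G,I,M,N,O,P,R,U,V} on symbol b: members go to different blocks, giving {G,I,M,V} and {A,N,R} and {O,P,U}.
On input c, block {A,N,R} splits into {A,N} and {R}.
Split {G,I,M,V} by δ(·,b) → {G,V} and {I,M}.
No further refinement is possible. Final partition (7 blocks): {C,H} | {G,V} | {J} | {A,N} | {O,P,U} | {R} | {I,M}.
State H belongs to the block {C,H}, which has 2 states.

2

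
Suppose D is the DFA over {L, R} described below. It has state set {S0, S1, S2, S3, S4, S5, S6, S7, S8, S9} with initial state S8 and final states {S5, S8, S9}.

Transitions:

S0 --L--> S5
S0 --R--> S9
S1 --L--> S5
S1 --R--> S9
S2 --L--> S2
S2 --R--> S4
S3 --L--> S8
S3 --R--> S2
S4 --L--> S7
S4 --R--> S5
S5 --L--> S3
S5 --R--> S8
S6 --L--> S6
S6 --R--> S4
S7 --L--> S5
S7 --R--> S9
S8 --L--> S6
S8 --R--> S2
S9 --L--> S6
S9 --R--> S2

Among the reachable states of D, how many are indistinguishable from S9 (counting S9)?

First remove the unreachable states {S0,S1}; 8 states remain.
Start with accepting vs non-accepting: {S5,S8,S9} | {S2,S3,S4,S6,S7}.
Split {S5,S8,S9} by δ(·,R) → {S8,S9} and {S5}.
On input L, block {S2,S3,S4,S6,S7} splits into {S2,S4,S6} and {S3} and {S7}.
On input L, block {S2,S4,S6} splits into {S2,S6} and {S4}.
Stable partition: {S8,S9} | {S2,S6} | {S5} | {S3} | {S7} | {S4} — 6 equivalence classes.
State S9 belongs to the block {S8,S9}, which has 2 states.

2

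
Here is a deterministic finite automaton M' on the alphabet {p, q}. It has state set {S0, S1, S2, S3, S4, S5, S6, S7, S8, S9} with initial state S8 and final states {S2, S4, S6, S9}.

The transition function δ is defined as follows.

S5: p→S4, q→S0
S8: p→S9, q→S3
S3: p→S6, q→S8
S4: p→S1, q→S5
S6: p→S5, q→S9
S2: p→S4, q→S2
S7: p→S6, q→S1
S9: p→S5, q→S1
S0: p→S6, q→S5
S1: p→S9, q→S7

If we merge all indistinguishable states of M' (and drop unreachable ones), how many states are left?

4

Reachable states from the start: {S0,S1,S3,S4,S5,S6,S7,S8,S9}. Unreachable: {S2} — drop them.
Start with accepting vs non-accepting: {S4,S6,S9} | {S0,S1,S3,S5,S7,S8}.
Split {S4,S6,S9} by δ(·,q) → {S4,S9} and {S6}.
Split {S0,S1,S3,S5,S7,S8} by δ(·,p) → {S0,S3,S7} and {S1,S5,S8}.
Stable partition: {S4,S9} | {S0,S3,S7} | {S6} | {S1,S5,S8} — 4 equivalence classes.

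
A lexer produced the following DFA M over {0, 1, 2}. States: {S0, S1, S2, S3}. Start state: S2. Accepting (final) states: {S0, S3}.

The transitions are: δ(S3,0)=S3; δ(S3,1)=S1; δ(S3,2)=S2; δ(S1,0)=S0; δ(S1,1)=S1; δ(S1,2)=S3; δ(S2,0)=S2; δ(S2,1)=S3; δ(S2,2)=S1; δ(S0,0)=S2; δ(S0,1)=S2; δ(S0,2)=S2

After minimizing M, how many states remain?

4

Every state is reachable, so we keep all 4.
P0 = {S0,S3} | {S1,S2}.
Split {S0,S3} by δ(·,0) → {S0} and {S3}.
Refine {S1,S2} on symbol 0: members go to different blocks, giving {S1} and {S2}.
The partition is now stable with 4 blocks: {S0} | {S1} | {S3} | {S2}.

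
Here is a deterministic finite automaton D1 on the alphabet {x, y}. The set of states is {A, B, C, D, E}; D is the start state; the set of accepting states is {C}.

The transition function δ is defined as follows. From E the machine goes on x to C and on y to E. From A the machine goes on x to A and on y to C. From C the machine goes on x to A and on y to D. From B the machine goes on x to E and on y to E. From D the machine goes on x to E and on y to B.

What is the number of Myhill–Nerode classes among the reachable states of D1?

Every state is reachable, so we keep all 5.
Initial partition by acceptance: {C} | {A,B,D,E}.
Split {A,B,D,E} by δ(·,x) → {A,B,D} and {E}.
On input x, block {A,B,D} splits into {B,D} and {A}.
Refine {B,D} on symbol y: members go to different blocks, giving {B} and {D}.
No further refinement is possible. Final partition (5 blocks): {C} | {B} | {E} | {A} | {D}.

5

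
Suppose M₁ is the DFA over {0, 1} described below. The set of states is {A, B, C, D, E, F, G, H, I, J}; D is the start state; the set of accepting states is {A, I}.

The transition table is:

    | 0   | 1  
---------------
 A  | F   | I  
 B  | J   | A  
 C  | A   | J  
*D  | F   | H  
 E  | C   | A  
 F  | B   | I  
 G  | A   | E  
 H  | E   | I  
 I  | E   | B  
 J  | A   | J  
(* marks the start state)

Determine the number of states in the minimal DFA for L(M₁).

6

Reachable states from the start: {A,B,C,D,E,F,H,I,J}. Unreachable: {G} — drop them.
P0 = {A,I} | {B,C,D,E,F,H,J}.
On input 1, block {A,I} splits into {A} and {I}.
Split {B,C,D,E,F,H,J} by δ(·,0) → {B,D,E,F,H} and {C,J}.
On input 0, block {B,D,E,F,H} splits into {D,F,H} and {B,E}.
On input 0, block {D,F,H} splits into {F,H} and {D}.
The partition is now stable with 6 blocks: {A} | {F,H} | {I} | {C,J} | {B,E} | {D}.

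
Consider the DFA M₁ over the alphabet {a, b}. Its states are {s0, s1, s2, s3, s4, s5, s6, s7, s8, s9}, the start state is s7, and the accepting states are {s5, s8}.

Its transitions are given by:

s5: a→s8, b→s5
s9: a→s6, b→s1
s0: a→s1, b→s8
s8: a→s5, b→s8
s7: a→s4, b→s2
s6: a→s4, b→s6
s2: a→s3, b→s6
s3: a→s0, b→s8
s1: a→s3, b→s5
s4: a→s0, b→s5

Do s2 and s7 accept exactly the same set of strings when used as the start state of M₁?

Yes

Reachable states from the start: {s0,s1,s2,s3,s4,s5,s6,s7,s8}. Unreachable: {s9} — drop them.
Start with accepting vs non-accepting: {s5,s8} | {s0,s1,s2,s3,s4,s6,s7}.
On input b, block {s0,s1,s2,s3,s4,s6,s7} splits into {s0,s1,s3,s4} and {s2,s6,s7}.
No further refinement is possible. Final partition (3 blocks): {s5,s8} | {s0,s1,s3,s4} | {s2,s6,s7}.
s2 and s7 lie in the same block of the stable partition, so they are equivalent — no string distinguishes them.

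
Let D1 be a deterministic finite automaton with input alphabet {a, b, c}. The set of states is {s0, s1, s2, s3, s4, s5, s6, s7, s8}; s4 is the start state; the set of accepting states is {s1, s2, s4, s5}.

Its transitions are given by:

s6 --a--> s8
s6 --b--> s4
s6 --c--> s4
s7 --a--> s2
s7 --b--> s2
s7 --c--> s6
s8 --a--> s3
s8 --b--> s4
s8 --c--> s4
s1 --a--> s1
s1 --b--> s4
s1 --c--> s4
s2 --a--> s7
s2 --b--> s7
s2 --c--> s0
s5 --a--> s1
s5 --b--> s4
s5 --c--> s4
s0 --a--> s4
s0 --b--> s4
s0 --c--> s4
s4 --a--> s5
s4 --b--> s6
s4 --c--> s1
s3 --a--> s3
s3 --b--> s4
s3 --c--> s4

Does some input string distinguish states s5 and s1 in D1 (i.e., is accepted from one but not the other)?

No

Reachable states from the start: {s1,s3,s4,s5,s6,s8}. Unreachable: {s0,s2,s7} — drop them.
P0 = {s1,s4,s5} | {s3,s6,s8}.
Refine {s1,s4,s5} on symbol b: members go to different blocks, giving {s1,s5} and {s4}.
The partition is now stable with 3 blocks: {s1,s5} | {s3,s6,s8} | {s4}.
s5 and s1 lie in the same block of the stable partition, so they are equivalent — no string distinguishes them.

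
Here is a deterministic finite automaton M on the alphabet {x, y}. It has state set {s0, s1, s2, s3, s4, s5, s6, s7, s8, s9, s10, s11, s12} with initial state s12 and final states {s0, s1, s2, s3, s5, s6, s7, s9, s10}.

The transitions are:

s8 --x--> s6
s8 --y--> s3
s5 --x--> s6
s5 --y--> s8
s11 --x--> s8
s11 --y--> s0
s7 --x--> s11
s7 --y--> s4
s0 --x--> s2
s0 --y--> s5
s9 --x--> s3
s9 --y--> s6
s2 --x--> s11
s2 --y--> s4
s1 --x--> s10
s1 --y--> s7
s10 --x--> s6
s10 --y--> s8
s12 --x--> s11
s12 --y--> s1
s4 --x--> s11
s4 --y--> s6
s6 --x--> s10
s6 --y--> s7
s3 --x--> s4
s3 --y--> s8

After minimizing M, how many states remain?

8

States {s9} cannot be reached from the start state, so discard them.
P0 = {s0,s1,s2,s3,s5,s6,s7,s10} | {s4,s8,s11,s12}.
Refine {s0,s1,s2,s3,s5,s6,s7,s10} on symbol x: members go to different blocks, giving {s0,s1,s5,s6,s10} and {s2,s3,s7}.
On input x, block {s0,s1,s5,s6,s10} splits into {s1,s5,s6,s10} and {s0}.
On input y, block {s1,s5,s6,s10} splits into {s1,s6} and {s5,s10}.
Refine {s4,s8,s11,s12} on symbol x: members go to different blocks, giving {s4,s11,s12} and {s8}.
Split {s4,s11,s12} by δ(·,x) → {s4,s12} and {s11}.
Split {s2,s3,s7} by δ(·,x) → {s2,s7} and {s3}.
Stable partition: {s1,s6} | {s4,s12} | {s2,s7} | {s0} | {s5,s10} | {s8} | {s11} | {s3} — 8 equivalence classes.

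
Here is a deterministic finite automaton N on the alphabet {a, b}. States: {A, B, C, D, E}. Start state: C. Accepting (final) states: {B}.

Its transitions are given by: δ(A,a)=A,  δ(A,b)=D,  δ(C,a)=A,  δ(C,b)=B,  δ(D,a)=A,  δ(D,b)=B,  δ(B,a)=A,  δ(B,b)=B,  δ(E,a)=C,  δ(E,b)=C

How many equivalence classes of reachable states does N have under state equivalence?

Reachable states from the start: {A,B,C,D}. Unreachable: {E} — drop them.
Start with accepting vs non-accepting: {B} | {A,C,D}.
Refine {A,C,D} on symbol b: members go to different blocks, giving {C,D} and {A}.
The partition is now stable with 3 blocks: {B} | {C,D} | {A}.

3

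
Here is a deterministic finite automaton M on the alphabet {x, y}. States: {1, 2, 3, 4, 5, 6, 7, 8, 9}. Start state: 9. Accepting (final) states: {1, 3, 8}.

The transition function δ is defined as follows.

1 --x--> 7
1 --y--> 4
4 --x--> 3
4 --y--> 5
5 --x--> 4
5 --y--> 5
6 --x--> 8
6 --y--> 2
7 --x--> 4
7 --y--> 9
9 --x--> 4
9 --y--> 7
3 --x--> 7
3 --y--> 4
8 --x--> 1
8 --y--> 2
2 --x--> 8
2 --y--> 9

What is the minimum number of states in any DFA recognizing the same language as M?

3

First remove the unreachable states {1,2,6,8}; 5 states remain.
P0 = {3} | {4,5,7,9}.
Split {4,5,7,9} by δ(·,x) → {5,7,9} and {4}.
Stable partition: {3} | {5,7,9} | {4} — 3 equivalence classes.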